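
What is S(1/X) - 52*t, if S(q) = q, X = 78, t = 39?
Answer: -158183/78 ≈ -2028.0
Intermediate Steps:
S(1/X) - 52*t = 1/78 - 52*39 = 1/78 - 1*2028 = 1/78 - 2028 = -158183/78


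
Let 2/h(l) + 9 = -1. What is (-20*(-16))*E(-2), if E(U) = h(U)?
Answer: -64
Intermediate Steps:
h(l) = -⅕ (h(l) = 2/(-9 - 1) = 2/(-10) = 2*(-⅒) = -⅕)
E(U) = -⅕
(-20*(-16))*E(-2) = -20*(-16)*(-⅕) = 320*(-⅕) = -64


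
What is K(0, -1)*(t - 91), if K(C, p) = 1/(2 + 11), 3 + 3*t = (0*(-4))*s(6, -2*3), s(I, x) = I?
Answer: -92/13 ≈ -7.0769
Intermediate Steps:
t = -1 (t = -1 + ((0*(-4))*6)/3 = -1 + (0*6)/3 = -1 + (1/3)*0 = -1 + 0 = -1)
K(C, p) = 1/13
K(0, -1)*(t - 91) = (-1 - 91)/13 = (1/13)*(-92) = -92/13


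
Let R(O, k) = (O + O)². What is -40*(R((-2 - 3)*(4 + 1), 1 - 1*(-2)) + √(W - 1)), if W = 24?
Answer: -100000 - 40*√23 ≈ -1.0019e+5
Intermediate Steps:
R(O, k) = 4*O² (R(O, k) = (2*O)² = 4*O²)
-40*(R((-2 - 3)*(4 + 1), 1 - 1*(-2)) + √(W - 1)) = -40*(4*((-2 - 3)*(4 + 1))² + √(24 - 1)) = -40*(4*(-5*5)² + √23) = -40*(4*(-25)² + √23) = -40*(4*625 + √23) = -40*(2500 + √23) = -100000 - 40*√23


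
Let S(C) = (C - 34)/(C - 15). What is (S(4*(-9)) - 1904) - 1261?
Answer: -161345/51 ≈ -3163.6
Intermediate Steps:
S(C) = (-34 + C)/(-15 + C)
(S(4*(-9)) - 1904) - 1261 = ((-34 + 4*(-9))/(-15 + 4*(-9)) - 1904) - 1261 = ((-34 - 36)/(-15 - 36) - 1904) - 1261 = (-70/(-51) - 1904) - 1261 = (-1/51*(-70) - 1904) - 1261 = (70/51 - 1904) - 1261 = -97034/51 - 1261 = -161345/51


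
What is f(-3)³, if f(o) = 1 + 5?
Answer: 216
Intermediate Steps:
f(o) = 6
f(-3)³ = 6³ = 216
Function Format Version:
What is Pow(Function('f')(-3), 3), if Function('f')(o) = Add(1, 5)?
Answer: 216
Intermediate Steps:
Function('f')(o) = 6
Pow(Function('f')(-3), 3) = Pow(6, 3) = 216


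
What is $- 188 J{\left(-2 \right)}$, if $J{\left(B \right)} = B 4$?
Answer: $1504$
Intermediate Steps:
$J{\left(B \right)} = 4 B$
$- 188 J{\left(-2 \right)} = - 188 \cdot 4 \left(-2\right) = \left(-188\right) \left(-8\right) = 1504$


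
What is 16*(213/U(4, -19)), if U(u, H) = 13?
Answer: 3408/13 ≈ 262.15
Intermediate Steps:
16*(213/U(4, -19)) = 16*(213/13) = 3408/13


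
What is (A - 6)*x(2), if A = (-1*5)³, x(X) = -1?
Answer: 131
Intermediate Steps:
A = -125 (A = (-5)³ = -125)
(A - 6)*x(2) = (-125 - 6)*(-1) = -131*(-1) = 131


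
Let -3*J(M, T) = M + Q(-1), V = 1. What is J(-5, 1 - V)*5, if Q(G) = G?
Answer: 10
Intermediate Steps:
J(M, T) = ⅓ - M/3 (J(M, T) = -(M - 1)/3 = -(-1 + M)/3 = ⅓ - M/3)
J(-5, 1 - V)*5 = (⅓ - ⅓*(-5))*5 = (⅓ + 5/3)*5 = 2*5 = 10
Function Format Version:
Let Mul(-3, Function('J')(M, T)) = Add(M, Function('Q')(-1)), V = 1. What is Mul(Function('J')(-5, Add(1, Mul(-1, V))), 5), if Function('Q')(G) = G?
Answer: 10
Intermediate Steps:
Function('J')(M, T) = Add(Rational(1, 3), Mul(Rational(-1, 3), M)) (Function('J')(M, T) = Mul(Rational(-1, 3), Add(M, -1)) = Mul(Rational(-1, 3), Add(-1, M)) = Add(Rational(1, 3), Mul(Rational(-1, 3), M)))
Mul(Function('J')(-5, Add(1, Mul(-1, V))), 5) = Mul(Add(Rational(1, 3), Mul(Rational(-1, 3), -5)), 5) = Mul(Add(Rational(1, 3), Rational(5, 3)), 5) = Mul(2, 5) = 10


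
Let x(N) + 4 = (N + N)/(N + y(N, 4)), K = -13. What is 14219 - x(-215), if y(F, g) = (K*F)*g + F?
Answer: 355576/25 ≈ 14223.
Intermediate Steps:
y(F, g) = F - 13*F*g (y(F, g) = (-13*F)*g + F = -13*F*g + F = F - 13*F*g)
x(N) = -101/25 (x(N) = -4 + (N + N)/(N + N*(1 - 13*4)) = -4 + (2*N)/(N + N*(1 - 52)) = -4 + (2*N)/(N + N*(-51)) = -4 + (2*N)/(N - 51*N) = -4 + (2*N)/((-50*N)) = -4 + (2*N)*(-1/(50*N)) = -4 - 1/25 = -101/25)
14219 - x(-215) = 14219 - 1*(-101/25) = 14219 + 101/25 = 355576/25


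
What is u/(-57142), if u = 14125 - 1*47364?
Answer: 33239/57142 ≈ 0.58169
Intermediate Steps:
u = -33239 (u = 14125 - 47364 = -33239)
u/(-57142) = -33239/(-57142) = -33239*(-1/57142) = 33239/57142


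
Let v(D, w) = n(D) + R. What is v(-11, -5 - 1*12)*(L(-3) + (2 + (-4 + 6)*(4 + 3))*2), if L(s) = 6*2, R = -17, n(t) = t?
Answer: -1232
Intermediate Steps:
L(s) = 12
v(D, w) = -17 + D (v(D, w) = D - 17 = -17 + D)
v(-11, -5 - 1*12)*(L(-3) + (2 + (-4 + 6)*(4 + 3))*2) = (-17 - 11)*(12 + (2 + (-4 + 6)*(4 + 3))*2) = -28*(12 + (2 + 2*7)*2) = -28*(12 + (2 + 14)*2) = -28*(12 + 16*2) = -28*(12 + 32) = -28*44 = -1232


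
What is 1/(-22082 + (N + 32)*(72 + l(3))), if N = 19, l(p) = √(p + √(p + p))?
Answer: -1/(18410 - 51*√(3 + √6)) ≈ -5.4672e-5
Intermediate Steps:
l(p) = √(p + √2*√p) (l(p) = √(p + √(2*p)) = √(p + √2*√p))
1/(-22082 + (N + 32)*(72 + l(3))) = 1/(-22082 + (19 + 32)*(72 + √(3 + √2*√3))) = 1/(-22082 + 51*(72 + √(3 + √6))) = 1/(-22082 + (3672 + 51*√(3 + √6))) = 1/(-18410 + 51*√(3 + √6))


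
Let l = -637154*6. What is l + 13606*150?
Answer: -1782024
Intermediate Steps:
l = -3822924
l + 13606*150 = -3822924 + 13606*150 = -3822924 + 2040900 = -1782024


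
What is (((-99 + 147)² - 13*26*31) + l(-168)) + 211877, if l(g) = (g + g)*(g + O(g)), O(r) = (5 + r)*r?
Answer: -8940873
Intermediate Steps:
O(r) = r*(5 + r)
l(g) = 2*g*(g + g*(5 + g)) (l(g) = (g + g)*(g + g*(5 + g)) = (2*g)*(g + g*(5 + g)) = 2*g*(g + g*(5 + g)))
(((-99 + 147)² - 13*26*31) + l(-168)) + 211877 = (((-99 + 147)² - 13*26*31) + 2*(-168)²*(6 - 168)) + 211877 = ((48² - 338*31) + 2*28224*(-162)) + 211877 = ((2304 - 10478) - 9144576) + 211877 = (-8174 - 9144576) + 211877 = -9152750 + 211877 = -8940873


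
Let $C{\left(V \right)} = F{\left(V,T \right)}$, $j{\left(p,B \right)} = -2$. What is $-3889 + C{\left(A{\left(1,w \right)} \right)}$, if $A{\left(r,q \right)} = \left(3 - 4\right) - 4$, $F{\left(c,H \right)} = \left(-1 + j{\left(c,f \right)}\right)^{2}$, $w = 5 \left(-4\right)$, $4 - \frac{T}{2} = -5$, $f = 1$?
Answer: $-3880$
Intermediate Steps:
$T = 18$ ($T = 8 - -10 = 8 + 10 = 18$)
$w = -20$
$F{\left(c,H \right)} = 9$ ($F{\left(c,H \right)} = \left(-1 - 2\right)^{2} = \left(-3\right)^{2} = 9$)
$A{\left(r,q \right)} = -5$ ($A{\left(r,q \right)} = -1 - 4 = -5$)
$C{\left(V \right)} = 9$
$-3889 + C{\left(A{\left(1,w \right)} \right)} = -3889 + 9 = -3880$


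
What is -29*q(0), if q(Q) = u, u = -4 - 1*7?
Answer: 319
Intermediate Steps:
u = -11 (u = -4 - 7 = -11)
q(Q) = -11
-29*q(0) = -29*(-11) = 319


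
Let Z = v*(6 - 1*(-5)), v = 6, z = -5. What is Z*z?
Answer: -330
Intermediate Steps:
Z = 66 (Z = 6*(6 - 1*(-5)) = 6*(6 + 5) = 6*11 = 66)
Z*z = 66*(-5) = -330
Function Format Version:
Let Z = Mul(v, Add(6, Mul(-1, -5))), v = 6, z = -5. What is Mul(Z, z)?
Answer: -330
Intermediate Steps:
Z = 66 (Z = Mul(6, Add(6, Mul(-1, -5))) = Mul(6, Add(6, 5)) = Mul(6, 11) = 66)
Mul(Z, z) = Mul(66, -5) = -330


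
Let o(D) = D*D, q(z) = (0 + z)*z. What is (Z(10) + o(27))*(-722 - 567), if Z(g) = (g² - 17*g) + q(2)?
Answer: -854607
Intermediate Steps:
q(z) = z² (q(z) = z*z = z²)
Z(g) = 4 + g² - 17*g (Z(g) = (g² - 17*g) + 2² = (g² - 17*g) + 4 = 4 + g² - 17*g)
o(D) = D²
(Z(10) + o(27))*(-722 - 567) = ((4 + 10² - 17*10) + 27²)*(-722 - 567) = ((4 + 100 - 170) + 729)*(-1289) = (-66 + 729)*(-1289) = 663*(-1289) = -854607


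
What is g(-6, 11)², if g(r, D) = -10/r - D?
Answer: 784/9 ≈ 87.111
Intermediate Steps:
g(r, D) = -D - 10/r
g(-6, 11)² = (-1*11 - 10/(-6))² = (-11 - 10*(-⅙))² = (-11 + 5/3)² = (-28/3)² = 784/9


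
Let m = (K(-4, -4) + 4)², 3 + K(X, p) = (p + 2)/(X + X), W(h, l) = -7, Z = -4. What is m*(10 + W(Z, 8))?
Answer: 75/16 ≈ 4.6875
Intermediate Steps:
K(X, p) = -3 + (2 + p)/(2*X) (K(X, p) = -3 + (p + 2)/(X + X) = -3 + (2 + p)/((2*X)) = -3 + (2 + p)*(1/(2*X)) = -3 + (2 + p)/(2*X))
m = 25/16 (m = ((½)*(2 - 4 - 6*(-4))/(-4) + 4)² = ((½)*(-¼)*(2 - 4 + 24) + 4)² = ((½)*(-¼)*22 + 4)² = (-11/4 + 4)² = (5/4)² = 25/16 ≈ 1.5625)
m*(10 + W(Z, 8)) = 25*(10 - 7)/16 = (25/16)*3 = 75/16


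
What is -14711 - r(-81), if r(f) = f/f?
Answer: -14712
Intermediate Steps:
r(f) = 1
-14711 - r(-81) = -14711 - 1*1 = -14711 - 1 = -14712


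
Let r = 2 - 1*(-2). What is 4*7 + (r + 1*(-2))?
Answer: 30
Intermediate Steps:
r = 4 (r = 2 + 2 = 4)
4*7 + (r + 1*(-2)) = 4*7 + (4 + 1*(-2)) = 28 + (4 - 2) = 28 + 2 = 30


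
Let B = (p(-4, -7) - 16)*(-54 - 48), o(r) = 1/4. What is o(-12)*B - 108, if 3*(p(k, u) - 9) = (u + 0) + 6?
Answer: 79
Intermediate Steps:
o(r) = ¼
p(k, u) = 11 + u/3 (p(k, u) = 9 + ((u + 0) + 6)/3 = 9 + (u + 6)/3 = 9 + (6 + u)/3 = 9 + (2 + u/3) = 11 + u/3)
B = 748 (B = ((11 + (⅓)*(-7)) - 16)*(-54 - 48) = ((11 - 7/3) - 16)*(-102) = (26/3 - 16)*(-102) = -22/3*(-102) = 748)
o(-12)*B - 108 = (¼)*748 - 108 = 187 - 108 = 79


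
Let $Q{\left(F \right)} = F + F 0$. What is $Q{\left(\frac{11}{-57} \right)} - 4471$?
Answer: $- \frac{254858}{57} \approx -4471.2$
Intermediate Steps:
$Q{\left(F \right)} = F$ ($Q{\left(F \right)} = F + 0 = F$)
$Q{\left(\frac{11}{-57} \right)} - 4471 = \frac{11}{-57} - 4471 = 11 \left(- \frac{1}{57}\right) - 4471 = - \frac{11}{57} - 4471 = - \frac{254858}{57}$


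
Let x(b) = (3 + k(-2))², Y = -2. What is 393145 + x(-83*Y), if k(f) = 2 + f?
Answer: 393154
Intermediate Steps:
x(b) = 9 (x(b) = (3 + (2 - 2))² = (3 + 0)² = 3² = 9)
393145 + x(-83*Y) = 393145 + 9 = 393154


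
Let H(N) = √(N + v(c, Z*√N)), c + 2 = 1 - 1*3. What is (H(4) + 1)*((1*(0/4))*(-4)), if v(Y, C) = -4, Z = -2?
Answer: 0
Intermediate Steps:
c = -4 (c = -2 + (1 - 1*3) = -2 + (1 - 3) = -2 - 2 = -4)
H(N) = √(-4 + N) (H(N) = √(N - 4) = √(-4 + N))
(H(4) + 1)*((1*(0/4))*(-4)) = (√(-4 + 4) + 1)*((1*(0/4))*(-4)) = (√0 + 1)*((1*(0*(¼)))*(-4)) = (0 + 1)*((1*0)*(-4)) = 1*(0*(-4)) = 1*0 = 0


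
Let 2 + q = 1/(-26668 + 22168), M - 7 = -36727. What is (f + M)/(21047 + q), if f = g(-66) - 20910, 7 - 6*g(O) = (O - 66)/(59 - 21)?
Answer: -4927215750/1799347481 ≈ -2.7383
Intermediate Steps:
M = -36720 (M = 7 - 36727 = -36720)
g(O) = 83/57 - O/228 (g(O) = 7/6 - (O - 66)/(6*(59 - 21)) = 7/6 - (-66 + O)/(6*38) = 7/6 - (-33/19 + O/38)/6 = 7/6 + (11/38 - O/228) = 83/57 - O/228)
f = -2383541/114 (f = (83/57 - 1/228*(-66)) - 20910 = (83/57 + 11/38) - 20910 = 199/114 - 20910 = -2383541/114 ≈ -20908.)
q = -9001/4500 (q = -2 + 1/(-26668 + 22168) = -2 + 1/(-4500) = -2 - 1/4500 = -9001/4500 ≈ -2.0002)
(f + M)/(21047 + q) = (-2383541/114 - 36720)/(21047 - 9001/4500) = -6569621/(114*94702499/4500) = -6569621/114*4500/94702499 = -4927215750/1799347481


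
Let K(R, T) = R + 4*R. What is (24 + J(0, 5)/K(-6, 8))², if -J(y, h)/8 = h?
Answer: 5776/9 ≈ 641.78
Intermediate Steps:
K(R, T) = 5*R
J(y, h) = -8*h
(24 + J(0, 5)/K(-6, 8))² = (24 + (-8*5)/((5*(-6))))² = (24 - 40/(-30))² = (24 - 40*(-1/30))² = (24 + 4/3)² = (76/3)² = 5776/9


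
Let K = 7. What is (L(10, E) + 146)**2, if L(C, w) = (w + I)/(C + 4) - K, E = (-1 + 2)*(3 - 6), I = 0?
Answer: 3775249/196 ≈ 19261.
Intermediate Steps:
E = -3 (E = 1*(-3) = -3)
L(C, w) = -7 + w/(4 + C) (L(C, w) = (w + 0)/(C + 4) - 1*7 = w/(4 + C) - 7 = -7 + w/(4 + C))
(L(10, E) + 146)**2 = ((-28 - 3 - 7*10)/(4 + 10) + 146)**2 = ((-28 - 3 - 70)/14 + 146)**2 = ((1/14)*(-101) + 146)**2 = (-101/14 + 146)**2 = (1943/14)**2 = 3775249/196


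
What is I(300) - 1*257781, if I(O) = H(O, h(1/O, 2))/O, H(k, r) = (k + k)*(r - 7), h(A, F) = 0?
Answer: -257795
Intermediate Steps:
H(k, r) = 2*k*(-7 + r) (H(k, r) = (2*k)*(-7 + r) = 2*k*(-7 + r))
I(O) = -14 (I(O) = (2*O*(-7 + 0))/O = (2*O*(-7))/O = (-14*O)/O = -14)
I(300) - 1*257781 = -14 - 1*257781 = -14 - 257781 = -257795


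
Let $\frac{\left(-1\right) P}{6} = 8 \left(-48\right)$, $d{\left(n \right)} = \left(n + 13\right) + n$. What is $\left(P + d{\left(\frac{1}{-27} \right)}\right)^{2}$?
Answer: $\frac{3913378249}{729} \approx 5.3681 \cdot 10^{6}$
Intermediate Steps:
$d{\left(n \right)} = 13 + 2 n$ ($d{\left(n \right)} = \left(13 + n\right) + n = 13 + 2 n$)
$P = 2304$ ($P = - 6 \cdot 8 \left(-48\right) = \left(-6\right) \left(-384\right) = 2304$)
$\left(P + d{\left(\frac{1}{-27} \right)}\right)^{2} = \left(2304 + \left(13 + \frac{2}{-27}\right)\right)^{2} = \left(2304 + \left(13 + 2 \left(- \frac{1}{27}\right)\right)\right)^{2} = \left(2304 + \left(13 - \frac{2}{27}\right)\right)^{2} = \left(2304 + \frac{349}{27}\right)^{2} = \left(\frac{62557}{27}\right)^{2} = \frac{3913378249}{729}$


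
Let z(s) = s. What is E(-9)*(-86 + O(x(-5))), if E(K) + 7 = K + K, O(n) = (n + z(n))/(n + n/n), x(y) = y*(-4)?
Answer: 44150/21 ≈ 2102.4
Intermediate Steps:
x(y) = -4*y
O(n) = 2*n/(1 + n) (O(n) = (n + n)/(n + n/n) = (2*n)/(n + 1) = (2*n)/(1 + n) = 2*n/(1 + n))
E(K) = -7 + 2*K (E(K) = -7 + (K + K) = -7 + 2*K)
E(-9)*(-86 + O(x(-5))) = (-7 + 2*(-9))*(-86 + 2*(-4*(-5))/(1 - 4*(-5))) = (-7 - 18)*(-86 + 2*20/(1 + 20)) = -25*(-86 + 2*20/21) = -25*(-86 + 2*20*(1/21)) = -25*(-86 + 40/21) = -25*(-1766/21) = 44150/21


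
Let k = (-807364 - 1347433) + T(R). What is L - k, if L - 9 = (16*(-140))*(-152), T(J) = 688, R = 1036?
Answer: 2494598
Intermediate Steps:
L = 340489 (L = 9 + (16*(-140))*(-152) = 9 - 2240*(-152) = 9 + 340480 = 340489)
k = -2154109 (k = (-807364 - 1347433) + 688 = -2154797 + 688 = -2154109)
L - k = 340489 - 1*(-2154109) = 340489 + 2154109 = 2494598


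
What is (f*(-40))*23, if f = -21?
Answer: 19320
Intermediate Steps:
(f*(-40))*23 = -21*(-40)*23 = 840*23 = 19320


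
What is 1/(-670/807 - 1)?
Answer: -807/1477 ≈ -0.54638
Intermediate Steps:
1/(-670/807 - 1) = 1/(-1477/807) = -807/1477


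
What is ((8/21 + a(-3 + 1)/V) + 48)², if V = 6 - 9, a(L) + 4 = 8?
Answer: 976144/441 ≈ 2213.5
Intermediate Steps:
a(L) = 4 (a(L) = -4 + 8 = 4)
V = -3
((8/21 + a(-3 + 1)/V) + 48)² = ((8/21 + 4/(-3)) + 48)² = ((8*(1/21) + 4*(-⅓)) + 48)² = ((8/21 - 4/3) + 48)² = (-20/21 + 48)² = (988/21)² = 976144/441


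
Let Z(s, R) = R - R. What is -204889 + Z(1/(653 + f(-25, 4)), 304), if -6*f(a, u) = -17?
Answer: -204889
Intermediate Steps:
f(a, u) = 17/6 (f(a, u) = -⅙*(-17) = 17/6)
Z(s, R) = 0
-204889 + Z(1/(653 + f(-25, 4)), 304) = -204889 + 0 = -204889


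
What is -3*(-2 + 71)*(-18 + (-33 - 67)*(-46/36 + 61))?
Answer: 1239976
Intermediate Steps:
-3*(-2 + 71)*(-18 + (-33 - 67)*(-46/36 + 61)) = -207*(-18 - 100*(-46*1/36 + 61)) = -207*(-18 - 100*(-23/18 + 61)) = -207*(-18 - 100*1075/18) = -207*(-18 - 53750/9) = -207*(-53912)/9 = -3*(-1239976/3) = 1239976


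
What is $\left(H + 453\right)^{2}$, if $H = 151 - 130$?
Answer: $224676$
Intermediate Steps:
$H = 21$ ($H = 151 - 130 = 21$)
$\left(H + 453\right)^{2} = \left(21 + 453\right)^{2} = 474^{2} = 224676$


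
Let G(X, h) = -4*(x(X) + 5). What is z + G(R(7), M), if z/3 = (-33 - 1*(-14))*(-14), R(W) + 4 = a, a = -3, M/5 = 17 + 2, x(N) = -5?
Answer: 798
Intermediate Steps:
M = 95 (M = 5*(17 + 2) = 5*19 = 95)
R(W) = -7 (R(W) = -4 - 3 = -7)
G(X, h) = 0 (G(X, h) = -4*(-5 + 5) = -4*0 = 0)
z = 798 (z = 3*((-33 - 1*(-14))*(-14)) = 3*((-33 + 14)*(-14)) = 3*(-19*(-14)) = 3*266 = 798)
z + G(R(7), M) = 798 + 0 = 798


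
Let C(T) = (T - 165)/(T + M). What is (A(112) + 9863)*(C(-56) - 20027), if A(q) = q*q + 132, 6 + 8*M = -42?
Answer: -27981109167/62 ≈ -4.5131e+8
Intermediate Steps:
M = -6 (M = -¾ + (⅛)*(-42) = -¾ - 21/4 = -6)
A(q) = 132 + q² (A(q) = q² + 132 = 132 + q²)
C(T) = (-165 + T)/(-6 + T) (C(T) = (T - 165)/(T - 6) = (-165 + T)/(-6 + T))
(A(112) + 9863)*(C(-56) - 20027) = ((132 + 112²) + 9863)*((-165 - 56)/(-6 - 56) - 20027) = ((132 + 12544) + 9863)*(-221/(-62) - 20027) = (12676 + 9863)*(-1/62*(-221) - 20027) = 22539*(221/62 - 20027) = 22539*(-1241453/62) = -27981109167/62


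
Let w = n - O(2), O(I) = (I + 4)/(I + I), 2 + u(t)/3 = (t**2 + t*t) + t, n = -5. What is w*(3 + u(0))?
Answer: 39/2 ≈ 19.500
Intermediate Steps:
u(t) = -6 + 3*t + 6*t**2 (u(t) = -6 + 3*((t**2 + t*t) + t) = -6 + 3*((t**2 + t**2) + t) = -6 + 3*(2*t**2 + t) = -6 + 3*(t + 2*t**2) = -6 + (3*t + 6*t**2) = -6 + 3*t + 6*t**2)
O(I) = (4 + I)/(2*I) (O(I) = (4 + I)/((2*I)) = (4 + I)*(1/(2*I)) = (4 + I)/(2*I))
w = -13/2 (w = -5 - (4 + 2)/(2*2) = -5 - 6/(2*2) = -5 - 1*3/2 = -5 - 3/2 = -13/2 ≈ -6.5000)
w*(3 + u(0)) = -13*(3 + (-6 + 3*0 + 6*0**2))/2 = -13*(3 + (-6 + 0 + 6*0))/2 = -13*(3 + (-6 + 0 + 0))/2 = -13*(3 - 6)/2 = -13/2*(-3) = 39/2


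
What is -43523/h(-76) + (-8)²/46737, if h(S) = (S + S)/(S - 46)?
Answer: -124082196647/3552012 ≈ -34933.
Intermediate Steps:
h(S) = 2*S/(-46 + S) (h(S) = (2*S)/(-46 + S) = 2*S/(-46 + S))
-43523/h(-76) + (-8)²/46737 = -43523/(2*(-76)/(-46 - 76)) + (-8)²/46737 = -43523/(2*(-76)/(-122)) + 64*(1/46737) = -43523/(2*(-76)*(-1/122)) + 64/46737 = -43523/76/61 + 64/46737 = -43523*61/76 + 64/46737 = -2654903/76 + 64/46737 = -124082196647/3552012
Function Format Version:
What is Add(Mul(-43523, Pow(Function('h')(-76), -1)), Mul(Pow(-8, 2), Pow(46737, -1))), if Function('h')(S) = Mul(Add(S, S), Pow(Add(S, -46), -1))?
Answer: Rational(-124082196647, 3552012) ≈ -34933.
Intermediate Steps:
Function('h')(S) = Mul(2, S, Pow(Add(-46, S), -1)) (Function('h')(S) = Mul(Mul(2, S), Pow(Add(-46, S), -1)) = Mul(2, S, Pow(Add(-46, S), -1)))
Add(Mul(-43523, Pow(Function('h')(-76), -1)), Mul(Pow(-8, 2), Pow(46737, -1))) = Add(Mul(-43523, Pow(Mul(2, -76, Pow(Add(-46, -76), -1)), -1)), Mul(Pow(-8, 2), Pow(46737, -1))) = Add(Mul(-43523, Pow(Mul(2, -76, Pow(-122, -1)), -1)), Mul(64, Rational(1, 46737))) = Add(Mul(-43523, Pow(Mul(2, -76, Rational(-1, 122)), -1)), Rational(64, 46737)) = Add(Mul(-43523, Pow(Rational(76, 61), -1)), Rational(64, 46737)) = Add(Mul(-43523, Rational(61, 76)), Rational(64, 46737)) = Add(Rational(-2654903, 76), Rational(64, 46737)) = Rational(-124082196647, 3552012)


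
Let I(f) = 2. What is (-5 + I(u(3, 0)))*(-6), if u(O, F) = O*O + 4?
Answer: 18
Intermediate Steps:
u(O, F) = 4 + O**2 (u(O, F) = O**2 + 4 = 4 + O**2)
(-5 + I(u(3, 0)))*(-6) = (-5 + 2)*(-6) = -3*(-6) = 18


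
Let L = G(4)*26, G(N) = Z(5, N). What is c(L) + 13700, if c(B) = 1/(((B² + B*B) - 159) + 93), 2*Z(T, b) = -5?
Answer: 114860801/8384 ≈ 13700.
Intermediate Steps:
Z(T, b) = -5/2 (Z(T, b) = (½)*(-5) = -5/2)
G(N) = -5/2
L = -65 (L = -5/2*26 = -65)
c(B) = 1/(-66 + 2*B²) (c(B) = 1/(((B² + B²) - 159) + 93) = 1/((2*B² - 159) + 93) = 1/((-159 + 2*B²) + 93) = 1/(-66 + 2*B²))
c(L) + 13700 = 1/(2*(-33 + (-65)²)) + 13700 = 1/(2*(-33 + 4225)) + 13700 = (½)/4192 + 13700 = (½)*(1/4192) + 13700 = 1/8384 + 13700 = 114860801/8384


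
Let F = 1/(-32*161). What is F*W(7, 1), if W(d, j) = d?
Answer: -1/736 ≈ -0.0013587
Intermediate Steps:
F = -1/5152 (F = -1/32*1/161 = -1/5152 ≈ -0.00019410)
F*W(7, 1) = -1/5152*7 = -1/736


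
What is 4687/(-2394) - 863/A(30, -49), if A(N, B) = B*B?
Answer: -1902787/821142 ≈ -2.3172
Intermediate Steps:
A(N, B) = B**2
4687/(-2394) - 863/A(30, -49) = 4687/(-2394) - 863/((-49)**2) = 4687*(-1/2394) - 863/2401 = -4687/2394 - 863*1/2401 = -4687/2394 - 863/2401 = -1902787/821142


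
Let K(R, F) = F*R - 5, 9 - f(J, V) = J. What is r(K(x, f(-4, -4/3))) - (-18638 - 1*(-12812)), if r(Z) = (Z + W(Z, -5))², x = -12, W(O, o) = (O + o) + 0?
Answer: 112755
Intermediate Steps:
f(J, V) = 9 - J
W(O, o) = O + o
K(R, F) = -5 + F*R
r(Z) = (-5 + 2*Z)² (r(Z) = (Z + (Z - 5))² = (Z + (-5 + Z))² = (-5 + 2*Z)²)
r(K(x, f(-4, -4/3))) - (-18638 - 1*(-12812)) = (-5 + 2*(-5 + (9 - 1*(-4))*(-12)))² - (-18638 - 1*(-12812)) = (-5 + 2*(-5 + (9 + 4)*(-12)))² - (-18638 + 12812) = (-5 + 2*(-5 + 13*(-12)))² - 1*(-5826) = (-5 + 2*(-5 - 156))² + 5826 = (-5 + 2*(-161))² + 5826 = (-5 - 322)² + 5826 = (-327)² + 5826 = 106929 + 5826 = 112755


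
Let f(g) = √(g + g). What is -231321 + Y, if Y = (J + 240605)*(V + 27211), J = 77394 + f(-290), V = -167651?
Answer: -44660010881 - 280880*I*√145 ≈ -4.466e+10 - 3.3822e+6*I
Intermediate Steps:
f(g) = √2*√g (f(g) = √(2*g) = √2*√g)
J = 77394 + 2*I*√145 (J = 77394 + √2*√(-290) = 77394 + √2*(I*√290) = 77394 + 2*I*√145 ≈ 77394.0 + 24.083*I)
Y = -44659779560 - 280880*I*√145 (Y = ((77394 + 2*I*√145) + 240605)*(-167651 + 27211) = (317999 + 2*I*√145)*(-140440) = -44659779560 - 280880*I*√145 ≈ -4.466e+10 - 3.3822e+6*I)
-231321 + Y = -231321 + (-44659779560 - 280880*I*√145) = -44660010881 - 280880*I*√145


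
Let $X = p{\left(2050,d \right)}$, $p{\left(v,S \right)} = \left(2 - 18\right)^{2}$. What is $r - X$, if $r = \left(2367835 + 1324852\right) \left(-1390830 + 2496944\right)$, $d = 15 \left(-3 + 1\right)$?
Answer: $4084532788062$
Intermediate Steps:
$d = -30$ ($d = 15 \left(-2\right) = -30$)
$r = 4084532788318$ ($r = 3692687 \cdot 1106114 = 4084532788318$)
$p{\left(v,S \right)} = 256$ ($p{\left(v,S \right)} = \left(-16\right)^{2} = 256$)
$X = 256$
$r - X = 4084532788318 - 256 = 4084532788062$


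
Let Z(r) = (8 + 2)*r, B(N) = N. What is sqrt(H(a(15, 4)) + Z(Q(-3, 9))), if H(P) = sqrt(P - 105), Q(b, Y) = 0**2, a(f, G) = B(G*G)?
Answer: (-89)**(1/4) ≈ 2.1719 + 2.1719*I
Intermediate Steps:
a(f, G) = G**2 (a(f, G) = G*G = G**2)
Q(b, Y) = 0
Z(r) = 10*r
H(P) = sqrt(-105 + P)
sqrt(H(a(15, 4)) + Z(Q(-3, 9))) = sqrt(sqrt(-105 + 4**2) + 10*0) = sqrt(sqrt(-105 + 16) + 0) = sqrt(sqrt(-89) + 0) = sqrt(I*sqrt(89) + 0) = sqrt(I*sqrt(89)) = 89**(1/4)*sqrt(I)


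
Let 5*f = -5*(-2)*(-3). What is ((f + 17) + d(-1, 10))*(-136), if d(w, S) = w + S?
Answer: -2720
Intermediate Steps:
d(w, S) = S + w
f = -6 (f = (-5*(-2)*(-3))/5 = (10*(-3))/5 = (⅕)*(-30) = -6)
((f + 17) + d(-1, 10))*(-136) = ((-6 + 17) + (10 - 1))*(-136) = (11 + 9)*(-136) = 20*(-136) = -2720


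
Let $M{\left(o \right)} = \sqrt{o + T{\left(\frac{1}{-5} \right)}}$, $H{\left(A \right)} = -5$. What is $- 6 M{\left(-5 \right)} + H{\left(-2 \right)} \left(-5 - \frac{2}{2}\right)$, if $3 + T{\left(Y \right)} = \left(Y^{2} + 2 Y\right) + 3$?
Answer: $30 - \frac{6 i \sqrt{134}}{5} \approx 30.0 - 13.891 i$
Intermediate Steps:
$T{\left(Y \right)} = Y^{2} + 2 Y$ ($T{\left(Y \right)} = -3 + \left(\left(Y^{2} + 2 Y\right) + 3\right) = -3 + \left(3 + Y^{2} + 2 Y\right) = Y^{2} + 2 Y$)
$M{\left(o \right)} = \sqrt{- \frac{9}{25} + o}$ ($M{\left(o \right)} = \sqrt{o + \frac{2 + \frac{1}{-5}}{-5}} = \sqrt{o - \frac{2 - \frac{1}{5}}{5}} = \sqrt{o - \frac{9}{25}} = \sqrt{- \frac{9}{25} + o}$)
$- 6 M{\left(-5 \right)} + H{\left(-2 \right)} \left(-5 - \frac{2}{2}\right) = - 6 \frac{\sqrt{-9 + 25 \left(-5\right)}}{5} - 5 \left(-5 - \frac{2}{2}\right) = - 6 \frac{\sqrt{-9 - 125}}{5} - 5 \left(-5 - 1\right) = - 6 \frac{\sqrt{-134}}{5} - 5 \left(-5 - 1\right) = - 6 \frac{i \sqrt{134}}{5} - -30 = - 6 \frac{i \sqrt{134}}{5} + 30 = - \frac{6 i \sqrt{134}}{5} + 30 = 30 - \frac{6 i \sqrt{134}}{5}$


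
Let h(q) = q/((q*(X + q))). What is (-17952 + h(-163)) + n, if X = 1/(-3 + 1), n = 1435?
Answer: -5401061/327 ≈ -16517.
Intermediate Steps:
X = -½ (X = 1/(-2) = -½ ≈ -0.50000)
h(q) = 1/(-½ + q) (h(q) = q/((q*(-½ + q))) = q*(1/(q*(-½ + q))) = 1/(-½ + q))
(-17952 + h(-163)) + n = (-17952 + 2/(-1 + 2*(-163))) + 1435 = (-17952 + 2/(-1 - 326)) + 1435 = (-17952 + 2/(-327)) + 1435 = (-17952 + 2*(-1/327)) + 1435 = (-17952 - 2/327) + 1435 = -5870306/327 + 1435 = -5401061/327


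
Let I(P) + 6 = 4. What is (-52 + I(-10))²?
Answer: 2916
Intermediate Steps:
I(P) = -2 (I(P) = -6 + 4 = -2)
(-52 + I(-10))² = (-52 - 2)² = (-54)² = 2916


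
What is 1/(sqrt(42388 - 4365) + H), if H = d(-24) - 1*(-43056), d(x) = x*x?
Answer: 43632/1903713401 - sqrt(38023)/1903713401 ≈ 2.2817e-5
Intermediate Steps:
d(x) = x**2
H = 43632 (H = (-24)**2 - 1*(-43056) = 576 + 43056 = 43632)
1/(sqrt(42388 - 4365) + H) = 1/(sqrt(42388 - 4365) + 43632) = 1/(sqrt(38023) + 43632) = 1/(43632 + sqrt(38023))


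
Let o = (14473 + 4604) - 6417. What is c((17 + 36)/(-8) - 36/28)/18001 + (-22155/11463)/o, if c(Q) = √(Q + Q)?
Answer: -7/45852 + I*√3101/252014 ≈ -0.00015267 + 0.00022097*I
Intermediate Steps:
o = 12660 (o = 19077 - 6417 = 12660)
c(Q) = √2*√Q (c(Q) = √(2*Q) = √2*√Q)
c((17 + 36)/(-8) - 36/28)/18001 + (-22155/11463)/o = (√2*√((17 + 36)/(-8) - 36/28))/18001 - 22155/11463/12660 = (√2*√(53*(-⅛) - 36*1/28))*(1/18001) - 22155*1/11463*(1/12660) = (√2*√(-53/8 - 9/7))*(1/18001) - 7385/3821*1/12660 = (√2*√(-443/56))*(1/18001) - 7/45852 = (√2*(I*√6202/28))*(1/18001) - 7/45852 = (I*√3101/14)*(1/18001) - 7/45852 = I*√3101/252014 - 7/45852 = -7/45852 + I*√3101/252014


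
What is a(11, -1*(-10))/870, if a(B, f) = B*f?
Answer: 11/87 ≈ 0.12644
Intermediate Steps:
a(11, -1*(-10))/870 = (11*(-1*(-10)))/870 = (11*10)*(1/870) = 110*(1/870) = 11/87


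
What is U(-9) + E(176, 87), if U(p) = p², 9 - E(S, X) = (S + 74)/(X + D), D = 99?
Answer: 8245/93 ≈ 88.656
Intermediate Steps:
E(S, X) = 9 - (74 + S)/(99 + X) (E(S, X) = 9 - (S + 74)/(X + 99) = 9 - (74 + S)/(99 + X))
U(-9) + E(176, 87) = (-9)² + (817 - 1*176 + 9*87)/(99 + 87) = 81 + (817 - 176 + 783)/186 = 81 + (1/186)*1424 = 81 + 712/93 = 8245/93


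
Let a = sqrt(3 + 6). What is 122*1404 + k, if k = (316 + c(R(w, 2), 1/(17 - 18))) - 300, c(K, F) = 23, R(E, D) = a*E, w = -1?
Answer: 171327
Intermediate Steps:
a = 3 (a = sqrt(9) = 3)
R(E, D) = 3*E
k = 39 (k = (316 + 23) - 300 = 339 - 300 = 39)
122*1404 + k = 122*1404 + 39 = 171288 + 39 = 171327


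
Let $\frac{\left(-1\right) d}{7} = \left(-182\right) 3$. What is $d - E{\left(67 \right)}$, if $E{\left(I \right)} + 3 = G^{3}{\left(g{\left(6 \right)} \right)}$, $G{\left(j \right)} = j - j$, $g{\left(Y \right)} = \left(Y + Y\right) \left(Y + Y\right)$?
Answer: $3825$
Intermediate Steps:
$d = 3822$ ($d = - 7 \left(\left(-182\right) 3\right) = \left(-7\right) \left(-546\right) = 3822$)
$g{\left(Y \right)} = 4 Y^{2}$ ($g{\left(Y \right)} = 2 Y 2 Y = 4 Y^{2}$)
$G{\left(j \right)} = 0$
$E{\left(I \right)} = -3$ ($E{\left(I \right)} = -3 + 0^{3} = -3 + 0 = -3$)
$d - E{\left(67 \right)} = 3822 - -3 = 3822 + 3 = 3825$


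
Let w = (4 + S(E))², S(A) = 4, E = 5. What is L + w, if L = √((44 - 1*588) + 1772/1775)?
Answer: 64 + 6*I*√1900883/355 ≈ 64.0 + 23.302*I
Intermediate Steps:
w = 64 (w = (4 + 4)² = 8² = 64)
L = 6*I*√1900883/355 (L = √((44 - 588) + 1772*(1/1775)) = √(-544 + 1772/1775) = √(-963828/1775) = 6*I*√1900883/355 ≈ 23.302*I)
L + w = 6*I*√1900883/355 + 64 = 64 + 6*I*√1900883/355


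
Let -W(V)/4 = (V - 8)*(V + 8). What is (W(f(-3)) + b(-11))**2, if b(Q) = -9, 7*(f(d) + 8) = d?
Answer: 3316041/2401 ≈ 1381.1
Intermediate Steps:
f(d) = -8 + d/7
W(V) = -4*(-8 + V)*(8 + V) (W(V) = -4*(V - 8)*(V + 8) = -4*(-8 + V)*(8 + V))
(W(f(-3)) + b(-11))**2 = ((256 - 4*(-8 + (1/7)*(-3))**2) - 9)**2 = ((256 - 4*(-8 - 3/7)**2) - 9)**2 = ((256 - 4*(-59/7)**2) - 9)**2 = ((256 - 4*3481/49) - 9)**2 = ((256 - 13924/49) - 9)**2 = (-1380/49 - 9)**2 = (-1821/49)**2 = 3316041/2401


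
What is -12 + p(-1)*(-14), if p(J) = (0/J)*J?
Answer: -12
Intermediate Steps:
p(J) = 0 (p(J) = 0*J = 0)
-12 + p(-1)*(-14) = -12 + 0*(-14) = -12 + 0 = -12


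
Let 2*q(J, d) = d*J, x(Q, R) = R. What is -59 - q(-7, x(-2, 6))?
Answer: -38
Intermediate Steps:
q(J, d) = J*d/2 (q(J, d) = (d*J)/2 = (J*d)/2 = J*d/2)
-59 - q(-7, x(-2, 6)) = -59 - (-7)*6/2 = -59 - 1*(-21) = -59 + 21 = -38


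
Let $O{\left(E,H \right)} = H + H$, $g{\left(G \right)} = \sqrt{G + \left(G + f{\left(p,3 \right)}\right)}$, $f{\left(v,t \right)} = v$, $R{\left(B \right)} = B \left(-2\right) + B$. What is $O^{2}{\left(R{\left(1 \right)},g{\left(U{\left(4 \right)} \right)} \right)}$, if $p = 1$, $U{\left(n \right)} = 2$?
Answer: $20$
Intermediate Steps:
$R{\left(B \right)} = - B$ ($R{\left(B \right)} = - 2 B + B = - B$)
$g{\left(G \right)} = \sqrt{1 + 2 G}$ ($g{\left(G \right)} = \sqrt{G + \left(G + 1\right)} = \sqrt{G + \left(1 + G\right)} = \sqrt{1 + 2 G}$)
$O{\left(E,H \right)} = 2 H$
$O^{2}{\left(R{\left(1 \right)},g{\left(U{\left(4 \right)} \right)} \right)} = \left(2 \sqrt{1 + 2 \cdot 2}\right)^{2} = \left(2 \sqrt{1 + 4}\right)^{2} = \left(2 \sqrt{5}\right)^{2} = 20$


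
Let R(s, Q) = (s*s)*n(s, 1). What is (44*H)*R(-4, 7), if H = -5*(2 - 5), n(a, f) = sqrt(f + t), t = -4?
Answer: 10560*I*sqrt(3) ≈ 18290.0*I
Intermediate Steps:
n(a, f) = sqrt(-4 + f) (n(a, f) = sqrt(f - 4) = sqrt(-4 + f))
H = 15 (H = -5*(-3) = 15)
R(s, Q) = I*sqrt(3)*s**2 (R(s, Q) = (s*s)*sqrt(-4 + 1) = s**2*sqrt(-3) = s**2*(I*sqrt(3)) = I*sqrt(3)*s**2)
(44*H)*R(-4, 7) = (44*15)*(I*sqrt(3)*(-4)**2) = 660*(I*sqrt(3)*16) = 660*(16*I*sqrt(3)) = 10560*I*sqrt(3)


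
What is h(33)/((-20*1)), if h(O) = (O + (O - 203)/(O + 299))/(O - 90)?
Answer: 5393/189240 ≈ 0.028498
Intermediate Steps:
h(O) = (O + (-203 + O)/(299 + O))/(-90 + O)
h(33)/((-20*1)) = ((-203 + 33**2 + 300*33)/(-26910 + 33**2 + 209*33))/((-20*1)) = ((-203 + 1089 + 9900)/(-26910 + 1089 + 6897))/(-20) = (10786/(-18924))*(-1/20) = -1/18924*10786*(-1/20) = -5393/9462*(-1/20) = 5393/189240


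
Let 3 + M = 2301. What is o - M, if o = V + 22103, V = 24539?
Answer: 44344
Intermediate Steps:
M = 2298 (M = -3 + 2301 = 2298)
o = 46642 (o = 24539 + 22103 = 46642)
o - M = 46642 - 1*2298 = 46642 - 2298 = 44344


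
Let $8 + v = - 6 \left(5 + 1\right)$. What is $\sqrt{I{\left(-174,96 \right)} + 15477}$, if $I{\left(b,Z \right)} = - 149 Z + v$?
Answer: $\sqrt{1129} \approx 33.601$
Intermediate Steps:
$v = -44$ ($v = -8 - 6 \left(5 + 1\right) = -8 - 36 = -44$)
$I{\left(b,Z \right)} = -44 - 149 Z$ ($I{\left(b,Z \right)} = - 149 Z - 44 = -44 - 149 Z$)
$\sqrt{I{\left(-174,96 \right)} + 15477} = \sqrt{\left(-44 - 14304\right) + 15477} = \sqrt{-14348 + 15477} = \sqrt{1129}$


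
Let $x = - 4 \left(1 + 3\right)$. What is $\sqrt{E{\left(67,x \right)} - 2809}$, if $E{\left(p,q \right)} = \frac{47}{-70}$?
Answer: $\frac{123 i \sqrt{910}}{70} \approx 53.006 i$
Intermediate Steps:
$x = -16$ ($x = \left(-4\right) 4 = -16$)
$E{\left(p,q \right)} = - \frac{47}{70}$ ($E{\left(p,q \right)} = 47 \left(- \frac{1}{70}\right) = - \frac{47}{70}$)
$\sqrt{E{\left(67,x \right)} - 2809} = \sqrt{- \frac{47}{70} - 2809} = \sqrt{- \frac{196677}{70}} = \frac{123 i \sqrt{910}}{70}$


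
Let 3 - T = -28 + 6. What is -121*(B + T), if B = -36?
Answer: 1331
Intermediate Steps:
T = 25 (T = 3 - (-28 + 6) = 3 - 1*(-22) = 3 + 22 = 25)
-121*(B + T) = -121*(-36 + 25) = -121*(-11) = 1331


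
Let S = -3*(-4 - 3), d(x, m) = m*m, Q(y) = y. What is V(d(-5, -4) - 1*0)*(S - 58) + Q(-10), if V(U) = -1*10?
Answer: 360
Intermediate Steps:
d(x, m) = m²
S = 21 (S = -3*(-7) = 21)
V(U) = -10
V(d(-5, -4) - 1*0)*(S - 58) + Q(-10) = -10*(21 - 58) - 10 = -10*(-37) - 10 = 370 - 10 = 360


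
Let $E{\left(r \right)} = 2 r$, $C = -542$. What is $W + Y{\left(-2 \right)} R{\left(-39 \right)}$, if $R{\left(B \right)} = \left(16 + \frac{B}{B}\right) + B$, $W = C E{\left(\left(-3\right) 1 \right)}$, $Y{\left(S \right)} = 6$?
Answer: $3120$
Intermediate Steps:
$W = 3252$ ($W = - 542 \cdot 2 \left(\left(-3\right) 1\right) = - 542 \cdot 2 \left(-3\right) = \left(-542\right) \left(-6\right) = 3252$)
$R{\left(B \right)} = 17 + B$ ($R{\left(B \right)} = \left(16 + 1\right) + B = 17 + B$)
$W + Y{\left(-2 \right)} R{\left(-39 \right)} = 3252 + 6 \left(17 - 39\right) = 3252 + 6 \left(-22\right) = 3252 - 132 = 3120$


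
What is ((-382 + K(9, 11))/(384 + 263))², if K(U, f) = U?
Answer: 139129/418609 ≈ 0.33236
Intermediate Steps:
((-382 + K(9, 11))/(384 + 263))² = ((-382 + 9)/(384 + 263))² = (-373/647)² = 139129/418609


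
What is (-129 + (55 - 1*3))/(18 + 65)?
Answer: -77/83 ≈ -0.92771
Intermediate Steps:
(-129 + (55 - 1*3))/(18 + 65) = (-129 + (55 - 3))/83 = (-129 + 52)*(1/83) = -77*1/83 = -77/83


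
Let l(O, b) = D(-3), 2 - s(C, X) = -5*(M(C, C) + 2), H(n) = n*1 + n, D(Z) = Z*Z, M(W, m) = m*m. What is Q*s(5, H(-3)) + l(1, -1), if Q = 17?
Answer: 2338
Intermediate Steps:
M(W, m) = m²
D(Z) = Z²
H(n) = 2*n (H(n) = n + n = 2*n)
s(C, X) = 12 + 5*C² (s(C, X) = 2 - (-5)*(C² + 2) = 2 - (-5)*(2 + C²) = 2 - (-10 - 5*C²) = 2 + (10 + 5*C²) = 12 + 5*C²)
l(O, b) = 9 (l(O, b) = (-3)² = 9)
Q*s(5, H(-3)) + l(1, -1) = 17*(12 + 5*5²) + 9 = 17*(12 + 5*25) + 9 = 17*(12 + 125) + 9 = 17*137 + 9 = 2329 + 9 = 2338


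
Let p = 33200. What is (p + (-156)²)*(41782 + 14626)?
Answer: 3245490688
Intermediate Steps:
(p + (-156)²)*(41782 + 14626) = (33200 + (-156)²)*(41782 + 14626) = (33200 + 24336)*56408 = 57536*56408 = 3245490688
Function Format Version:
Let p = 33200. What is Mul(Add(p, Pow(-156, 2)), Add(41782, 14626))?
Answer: 3245490688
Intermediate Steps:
Mul(Add(p, Pow(-156, 2)), Add(41782, 14626)) = Mul(Add(33200, Pow(-156, 2)), Add(41782, 14626)) = Mul(Add(33200, 24336), 56408) = Mul(57536, 56408) = 3245490688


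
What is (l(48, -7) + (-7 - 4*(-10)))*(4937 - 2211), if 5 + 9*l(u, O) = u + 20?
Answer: 109040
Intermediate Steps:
l(u, O) = 5/3 + u/9 (l(u, O) = -5/9 + (u + 20)/9 = -5/9 + (20 + u)/9 = -5/9 + (20/9 + u/9) = 5/3 + u/9)
(l(48, -7) + (-7 - 4*(-10)))*(4937 - 2211) = ((5/3 + (⅑)*48) + (-7 - 4*(-10)))*(4937 - 2211) = ((5/3 + 16/3) + (-7 + 40))*2726 = (7 + 33)*2726 = 40*2726 = 109040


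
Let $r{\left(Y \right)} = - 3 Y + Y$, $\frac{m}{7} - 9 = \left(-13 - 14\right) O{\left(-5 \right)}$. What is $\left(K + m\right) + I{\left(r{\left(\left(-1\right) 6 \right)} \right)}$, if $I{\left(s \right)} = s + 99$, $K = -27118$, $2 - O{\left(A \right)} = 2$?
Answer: $-26944$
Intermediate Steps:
$O{\left(A \right)} = 0$ ($O{\left(A \right)} = 2 - 2 = 0$)
$m = 63$ ($m = 63 + 7 \left(-13 - 14\right) 0 = 63 + 7 \left(\left(-27\right) 0\right) = 63 + 7 \cdot 0 = 63 + 0 = 63$)
$r{\left(Y \right)} = - 2 Y$
$I{\left(s \right)} = 99 + s$
$\left(K + m\right) + I{\left(r{\left(\left(-1\right) 6 \right)} \right)} = \left(-27118 + 63\right) + \left(99 - 2 \left(\left(-1\right) 6\right)\right) = -27055 + \left(99 - -12\right) = -27055 + \left(99 + 12\right) = -27055 + 111 = -26944$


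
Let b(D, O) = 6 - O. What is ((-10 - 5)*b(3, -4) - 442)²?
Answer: 350464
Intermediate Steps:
((-10 - 5)*b(3, -4) - 442)² = ((-10 - 5)*(6 - 1*(-4)) - 442)² = (-15*(6 + 4) - 442)² = (-15*10 - 442)² = (-150 - 442)² = (-592)² = 350464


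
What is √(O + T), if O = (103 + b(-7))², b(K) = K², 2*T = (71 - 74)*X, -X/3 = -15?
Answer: √92146/2 ≈ 151.78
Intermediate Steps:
X = 45 (X = -3*(-15) = 45)
T = -135/2 (T = ((71 - 74)*45)/2 = (-3*45)/2 = (½)*(-135) = -135/2 ≈ -67.500)
O = 23104 (O = (103 + (-7)²)² = (103 + 49)² = 152² = 23104)
√(O + T) = √(23104 - 135/2) = √(46073/2) = √92146/2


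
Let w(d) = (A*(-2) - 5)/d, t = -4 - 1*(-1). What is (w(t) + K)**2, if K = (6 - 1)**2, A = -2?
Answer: 5776/9 ≈ 641.78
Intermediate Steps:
t = -3 (t = -4 + 1 = -3)
w(d) = -1/d (w(d) = (-2*(-2) - 5)/d = (4 - 5)/d = -1/d)
K = 25 (K = 5**2 = 25)
(w(t) + K)**2 = (-1/(-3) + 25)**2 = (-1*(-1/3) + 25)**2 = (1/3 + 25)**2 = (76/3)**2 = 5776/9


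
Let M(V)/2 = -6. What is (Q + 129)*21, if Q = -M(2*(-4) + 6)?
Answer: 2961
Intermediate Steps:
M(V) = -12 (M(V) = 2*(-6) = -12)
Q = 12 (Q = -1*(-12) = 12)
(Q + 129)*21 = (12 + 129)*21 = 141*21 = 2961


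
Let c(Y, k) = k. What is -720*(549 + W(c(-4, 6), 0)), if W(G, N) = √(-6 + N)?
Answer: -395280 - 720*I*√6 ≈ -3.9528e+5 - 1763.6*I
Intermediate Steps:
-720*(549 + W(c(-4, 6), 0)) = -720*(549 + √(-6 + 0)) = -720*(549 + √(-6)) = -720*(549 + I*√6) = -395280 - 720*I*√6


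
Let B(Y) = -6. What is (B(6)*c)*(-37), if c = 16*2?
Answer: 7104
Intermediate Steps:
c = 32
(B(6)*c)*(-37) = -6*32*(-37) = -192*(-37) = 7104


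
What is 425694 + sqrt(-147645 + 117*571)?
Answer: 425694 + 9*I*sqrt(998) ≈ 4.2569e+5 + 284.32*I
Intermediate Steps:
425694 + sqrt(-147645 + 117*571) = 425694 + sqrt(-147645 + 66807) = 425694 + sqrt(-80838) = 425694 + 9*I*sqrt(998)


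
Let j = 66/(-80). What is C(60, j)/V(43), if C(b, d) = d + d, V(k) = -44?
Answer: 3/80 ≈ 0.037500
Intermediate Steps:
j = -33/40 (j = 66*(-1/80) = -33/40 ≈ -0.82500)
C(b, d) = 2*d
C(60, j)/V(43) = (2*(-33/40))/(-44) = -33/20*(-1/44) = 3/80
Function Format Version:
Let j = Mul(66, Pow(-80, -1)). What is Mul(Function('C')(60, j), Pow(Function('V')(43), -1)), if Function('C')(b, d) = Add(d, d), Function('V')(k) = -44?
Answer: Rational(3, 80) ≈ 0.037500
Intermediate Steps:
j = Rational(-33, 40) (j = Mul(66, Rational(-1, 80)) = Rational(-33, 40) ≈ -0.82500)
Function('C')(b, d) = Mul(2, d)
Mul(Function('C')(60, j), Pow(Function('V')(43), -1)) = Mul(Mul(2, Rational(-33, 40)), Pow(-44, -1)) = Mul(Rational(-33, 20), Rational(-1, 44)) = Rational(3, 80)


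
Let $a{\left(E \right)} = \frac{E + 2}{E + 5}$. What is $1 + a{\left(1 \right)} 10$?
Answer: $6$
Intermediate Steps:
$a{\left(E \right)} = \frac{2 + E}{5 + E}$
$1 + a{\left(1 \right)} 10 = 1 + \frac{2 + 1}{5 + 1} \cdot 10 = 1 + \frac{1}{6} \cdot 3 \cdot 10 = 1 + \frac{1}{2} \cdot 10 = 1 + 5 = 6$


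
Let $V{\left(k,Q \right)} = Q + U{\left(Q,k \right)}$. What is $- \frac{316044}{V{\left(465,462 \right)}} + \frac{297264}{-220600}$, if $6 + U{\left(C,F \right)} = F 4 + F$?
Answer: $- \frac{979805522}{8520675} \approx -114.99$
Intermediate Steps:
$U{\left(C,F \right)} = -6 + 5 F$ ($U{\left(C,F \right)} = -6 + \left(F 4 + F\right) = -6 + \left(4 F + F\right) = -6 + 5 F$)
$V{\left(k,Q \right)} = -6 + Q + 5 k$ ($V{\left(k,Q \right)} = Q + \left(-6 + 5 k\right) = -6 + Q + 5 k$)
$- \frac{316044}{V{\left(465,462 \right)}} + \frac{297264}{-220600} = - \frac{316044}{-6 + 462 + 5 \cdot 465} + \frac{297264}{-220600} = - \frac{316044}{-6 + 462 + 2325} + 297264 \left(- \frac{1}{220600}\right) = - \frac{316044}{2781} - \frac{37158}{27575} = \left(-316044\right) \frac{1}{2781} - \frac{37158}{27575} = - \frac{35116}{309} - \frac{37158}{27575} = - \frac{979805522}{8520675}$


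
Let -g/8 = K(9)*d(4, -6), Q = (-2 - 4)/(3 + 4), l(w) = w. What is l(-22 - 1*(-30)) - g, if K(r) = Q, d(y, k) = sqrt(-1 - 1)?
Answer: 8 - 48*I*sqrt(2)/7 ≈ 8.0 - 9.6975*I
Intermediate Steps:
d(y, k) = I*sqrt(2) (d(y, k) = sqrt(-2) = I*sqrt(2))
Q = -6/7 ≈ -0.85714
K(r) = -6/7
g = 48*I*sqrt(2)/7 (g = -(-48)*I*sqrt(2)/7 = 48*I*sqrt(2)/7 ≈ 9.6975*I)
l(-22 - 1*(-30)) - g = (-22 - 1*(-30)) - 48*I*sqrt(2)/7 = (-22 + 30) - 48*I*sqrt(2)/7 = 8 - 48*I*sqrt(2)/7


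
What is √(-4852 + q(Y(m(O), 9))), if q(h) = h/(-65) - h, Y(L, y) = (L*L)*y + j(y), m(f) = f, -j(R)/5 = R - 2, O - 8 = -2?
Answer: I*√21739510/65 ≈ 71.732*I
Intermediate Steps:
O = 6 (O = 8 - 2 = 6)
j(R) = 10 - 5*R (j(R) = -5*(R - 2) = -5*(-2 + R) = 10 - 5*R)
Y(L, y) = 10 - 5*y + y*L² (Y(L, y) = (L*L)*y + (10 - 5*y) = L²*y + (10 - 5*y) = y*L² + (10 - 5*y) = 10 - 5*y + y*L²)
q(h) = -66*h/65 (q(h) = h*(-1/65) - h = -h/65 - h = -66*h/65)
√(-4852 + q(Y(m(O), 9))) = √(-4852 - 66*(10 - 5*9 + 9*6²)/65) = √(-4852 - 66*(10 - 45 + 9*36)/65) = √(-4852 - 66*(10 - 45 + 324)/65) = √(-4852 - 66/65*289) = √(-4852 - 19074/65) = √(-334454/65) = I*√21739510/65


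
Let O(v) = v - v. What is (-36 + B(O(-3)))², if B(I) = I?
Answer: 1296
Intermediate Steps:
O(v) = 0
(-36 + B(O(-3)))² = (-36 + 0)² = (-36)² = 1296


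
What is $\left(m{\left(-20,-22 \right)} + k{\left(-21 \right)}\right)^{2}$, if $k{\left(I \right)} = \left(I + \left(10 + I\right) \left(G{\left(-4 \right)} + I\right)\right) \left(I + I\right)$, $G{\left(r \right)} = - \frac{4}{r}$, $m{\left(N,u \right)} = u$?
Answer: $70224400$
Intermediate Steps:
$k{\left(I \right)} = 2 I \left(I + \left(1 + I\right) \left(10 + I\right)\right)$ ($k{\left(I \right)} = \left(I + \left(10 + I\right) \left(- \frac{4}{-4} + I\right)\right) \left(I + I\right) = \left(I + \left(10 + I\right) \left(\left(-4\right) \left(- \frac{1}{4}\right) + I\right)\right) 2 I = \left(I + \left(10 + I\right) \left(1 + I\right)\right) 2 I = \left(I + \left(1 + I\right) \left(10 + I\right)\right) 2 I = 2 I \left(I + \left(1 + I\right) \left(10 + I\right)\right)$)
$\left(m{\left(-20,-22 \right)} + k{\left(-21 \right)}\right)^{2} = \left(-22 + 2 \left(-21\right) \left(10 + \left(-21\right)^{2} + 12 \left(-21\right)\right)\right)^{2} = \left(-22 + 2 \left(-21\right) \left(10 + 441 - 252\right)\right)^{2} = \left(-22 + 2 \left(-21\right) 199\right)^{2} = \left(-22 - 8358\right)^{2} = \left(-8380\right)^{2} = 70224400$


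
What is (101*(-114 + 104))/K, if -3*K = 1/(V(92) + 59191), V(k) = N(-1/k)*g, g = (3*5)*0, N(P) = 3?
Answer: 179348730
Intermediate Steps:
g = 0 (g = 15*0 = 0)
V(k) = 0 (V(k) = 3*0 = 0)
K = -1/177573 (K = -1/(3*(0 + 59191)) = -1/3/59191 = -1/3*1/59191 = -1/177573 ≈ -5.6315e-6)
(101*(-114 + 104))/K = (101*(-114 + 104))/(-1/177573) = (101*(-10))*(-177573) = -1010*(-177573) = 179348730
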